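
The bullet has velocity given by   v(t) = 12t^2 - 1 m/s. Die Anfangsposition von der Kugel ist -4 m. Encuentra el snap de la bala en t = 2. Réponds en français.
Nous devons dériver notre équation de la vitesse v(t) = 12·t^2 - 1 3 fois. En dérivant la vitesse, nous obtenons l'accélération: a(t) = 24·t. En dérivant l'accélération, nous obtenons le jerk: j(t) = 24. En dérivant le jerk, nous obtenons le snap: s(t) = 0. De l'équation du snap s(t) = 0, nous substituons t = 2 pour obtenir s = 0.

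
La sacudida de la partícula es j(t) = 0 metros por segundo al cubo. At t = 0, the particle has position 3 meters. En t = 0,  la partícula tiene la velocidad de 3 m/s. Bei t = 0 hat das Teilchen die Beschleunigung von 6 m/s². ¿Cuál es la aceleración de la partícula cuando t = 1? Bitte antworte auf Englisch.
To find the answer, we compute 1 antiderivative of j(t) = 0. Finding the integral of j(t) and using a(0) = 6: a(t) = 6. From the given acceleration equation a(t) = 6, we substitute t = 1 to get a = 6.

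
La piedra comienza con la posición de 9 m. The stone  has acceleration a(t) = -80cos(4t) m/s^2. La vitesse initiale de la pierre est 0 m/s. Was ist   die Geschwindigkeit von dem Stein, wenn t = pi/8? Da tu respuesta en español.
Para resolver esto, necesitamos tomar 1 antiderivada de nuestra ecuación de la aceleración a(t) = -80·cos(4·t). Integrando la aceleración y usando la condición inicial v(0) = 0, obtenemos v(t) = -20·sin(4·t). De la ecuación de la velocidad v(t) = -20·sin(4·t), sustituimos t = pi/8 para obtener v = -20.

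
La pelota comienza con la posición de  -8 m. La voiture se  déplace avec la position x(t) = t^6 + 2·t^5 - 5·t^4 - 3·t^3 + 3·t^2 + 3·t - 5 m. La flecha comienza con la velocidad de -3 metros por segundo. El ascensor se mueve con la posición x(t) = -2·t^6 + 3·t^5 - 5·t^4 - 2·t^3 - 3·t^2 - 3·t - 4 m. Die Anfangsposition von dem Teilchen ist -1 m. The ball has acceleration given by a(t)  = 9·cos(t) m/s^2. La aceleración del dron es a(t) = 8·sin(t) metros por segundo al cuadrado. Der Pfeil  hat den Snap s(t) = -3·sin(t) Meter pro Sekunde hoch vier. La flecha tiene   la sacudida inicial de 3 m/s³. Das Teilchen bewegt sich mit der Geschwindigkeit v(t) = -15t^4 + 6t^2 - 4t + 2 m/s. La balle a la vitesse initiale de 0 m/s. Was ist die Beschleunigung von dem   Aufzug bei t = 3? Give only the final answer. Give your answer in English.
At t = 3, a = -3822.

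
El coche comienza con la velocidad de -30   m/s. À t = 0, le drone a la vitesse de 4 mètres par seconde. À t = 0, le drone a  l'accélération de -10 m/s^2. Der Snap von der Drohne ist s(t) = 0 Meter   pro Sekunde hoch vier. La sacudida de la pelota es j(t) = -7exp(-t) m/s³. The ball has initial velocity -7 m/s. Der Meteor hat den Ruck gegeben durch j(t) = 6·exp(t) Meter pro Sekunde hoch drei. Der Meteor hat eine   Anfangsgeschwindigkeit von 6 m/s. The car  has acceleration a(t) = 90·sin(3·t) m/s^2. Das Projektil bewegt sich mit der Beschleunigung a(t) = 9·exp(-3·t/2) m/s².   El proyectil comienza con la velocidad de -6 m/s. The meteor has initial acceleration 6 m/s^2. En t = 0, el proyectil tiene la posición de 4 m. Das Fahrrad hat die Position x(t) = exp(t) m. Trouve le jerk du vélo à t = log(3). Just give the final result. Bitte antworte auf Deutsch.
j(log(3)) = 3.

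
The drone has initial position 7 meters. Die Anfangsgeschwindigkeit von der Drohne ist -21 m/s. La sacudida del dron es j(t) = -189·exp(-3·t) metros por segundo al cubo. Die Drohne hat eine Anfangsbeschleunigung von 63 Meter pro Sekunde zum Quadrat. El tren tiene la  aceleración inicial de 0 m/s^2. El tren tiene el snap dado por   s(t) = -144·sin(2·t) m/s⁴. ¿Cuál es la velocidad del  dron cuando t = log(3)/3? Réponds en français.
Nous devons trouver la primitive de notre équation du jerk j(t) = -189·exp(-3·t) 2 fois. L'intégrale du jerk est l'accélération. En utilisant a(0) = 63, nous obtenons a(t) = 63·exp(-3·t). L'intégrale de l'accélération est la vitesse. En utilisant v(0) = -21, nous obtenons v(t) = -21·exp(-3·t). En utilisant v(t) = -21·exp(-3·t) et en substituant t = log(3)/3, nous trouvons v = -7.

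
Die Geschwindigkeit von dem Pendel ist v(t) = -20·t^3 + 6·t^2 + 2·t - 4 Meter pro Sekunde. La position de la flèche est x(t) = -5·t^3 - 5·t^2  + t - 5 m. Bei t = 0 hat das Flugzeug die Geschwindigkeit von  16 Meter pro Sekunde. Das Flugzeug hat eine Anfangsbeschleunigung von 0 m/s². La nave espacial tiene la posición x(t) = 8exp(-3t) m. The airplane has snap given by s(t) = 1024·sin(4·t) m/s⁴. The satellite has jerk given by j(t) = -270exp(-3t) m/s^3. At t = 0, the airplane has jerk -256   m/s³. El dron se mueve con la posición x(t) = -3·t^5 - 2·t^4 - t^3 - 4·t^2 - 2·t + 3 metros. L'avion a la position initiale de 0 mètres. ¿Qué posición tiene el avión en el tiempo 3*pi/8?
Necesitamos integrar nuestra ecuación del snap s(t) = 1024·sin(4·t) 4 veces. Integrando el snap y usando la condición inicial j(0) = -256, obtenemos j(t) = -256·cos(4·t). Integrando la sacudida y usando la condición inicial a(0) = 0, obtenemos a(t) = -64·sin(4·t). Tomando ∫a(t)dt y aplicando v(0) = 16, encontramos v(t) = 16·cos(4·t). Tomando ∫v(t)dt y aplicando x(0) = 0, encontramos x(t) = 4·sin(4·t). Tenemos la posición x(t) = 4·sin(4·t). Sustituyendo t = 3*pi/8: x(3*pi/8) = -4.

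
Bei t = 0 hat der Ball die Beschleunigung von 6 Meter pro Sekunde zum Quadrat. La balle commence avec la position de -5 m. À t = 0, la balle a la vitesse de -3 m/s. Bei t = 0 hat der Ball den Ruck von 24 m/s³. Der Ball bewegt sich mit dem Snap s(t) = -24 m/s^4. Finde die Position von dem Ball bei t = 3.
Ausgehend von dem Snap s(t) = -24, nehmen wir 4 Integrale. Das Integral von dem Snap ist der Ruck. Mit j(0) = 24 erhalten wir j(t) = 24 - 24·t. Mit ∫j(t)dt und Anwendung von a(0) = 6, finden wir a(t) = -12·t^2 + 24·t + 6. Die Stammfunktion von der Beschleunigung ist die Geschwindigkeit. Mit v(0) = -3 erhalten wir v(t) = -4·t^3 + 12·t^2 + 6·t - 3. Das Integral von der Geschwindigkeit, mit x(0) = -5, ergibt die Position: x(t) = -t^4 + 4·t^3 + 3·t^2 - 3·t - 5. Wir haben die Position x(t) = -t^4 + 4·t^3 + 3·t^2 - 3·t - 5. Durch Einsetzen von t = 3: x(3) = 40.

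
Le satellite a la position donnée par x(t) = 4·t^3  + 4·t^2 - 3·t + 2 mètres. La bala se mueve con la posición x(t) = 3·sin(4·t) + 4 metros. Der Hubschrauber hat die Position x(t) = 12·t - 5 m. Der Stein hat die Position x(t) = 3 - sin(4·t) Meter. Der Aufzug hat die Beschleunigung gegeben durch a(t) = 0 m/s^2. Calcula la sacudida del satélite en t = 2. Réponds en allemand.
Ausgehend von der Position x(t) = 4·t^3 + 4·t^2 - 3·t + 2, nehmen wir 3 Ableitungen. Durch Ableiten von der Position erhalten wir die Geschwindigkeit: v(t) = 12·t^2 + 8·t - 3. Die Ableitung von der Geschwindigkeit ergibt die Beschleunigung: a(t) = 24·t + 8. Durch Ableiten von der Beschleunigung erhalten wir den Ruck: j(t) = 24. Wir haben den Ruck j(t) = 24. Durch Einsetzen von t = 2: j(2) = 24.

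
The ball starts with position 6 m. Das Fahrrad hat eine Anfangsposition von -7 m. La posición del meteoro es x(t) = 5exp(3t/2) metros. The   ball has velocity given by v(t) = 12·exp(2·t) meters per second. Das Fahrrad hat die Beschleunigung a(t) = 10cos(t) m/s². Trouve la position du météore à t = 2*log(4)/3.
Nous avons la position x(t) = 5·exp(3·t/2). En substituant t = 2*log(4)/3: x(2*log(4)/3) = 20.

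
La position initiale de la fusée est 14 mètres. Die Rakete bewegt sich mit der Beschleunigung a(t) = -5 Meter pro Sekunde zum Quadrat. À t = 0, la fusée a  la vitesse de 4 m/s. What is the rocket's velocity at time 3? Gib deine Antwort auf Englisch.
We must find the antiderivative of our acceleration equation a(t) = -5 1 time. Integrating acceleration and using the initial condition v(0) = 4, we get v(t) = 4 - 5·t. Using v(t) = 4 - 5·t and substituting t = 3, we find v = -11.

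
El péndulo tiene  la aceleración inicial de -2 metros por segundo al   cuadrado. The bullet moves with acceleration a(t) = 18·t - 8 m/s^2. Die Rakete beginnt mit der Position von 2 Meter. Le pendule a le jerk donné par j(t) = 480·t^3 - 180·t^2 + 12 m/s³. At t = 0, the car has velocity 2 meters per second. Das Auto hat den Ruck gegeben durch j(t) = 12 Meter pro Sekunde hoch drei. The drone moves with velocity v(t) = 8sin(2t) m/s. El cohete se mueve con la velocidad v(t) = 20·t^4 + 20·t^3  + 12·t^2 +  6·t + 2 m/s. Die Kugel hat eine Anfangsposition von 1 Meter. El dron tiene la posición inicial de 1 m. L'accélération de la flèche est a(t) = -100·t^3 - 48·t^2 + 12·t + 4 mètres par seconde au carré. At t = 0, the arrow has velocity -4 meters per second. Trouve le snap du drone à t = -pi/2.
Nous devons dériver notre équation de la vitesse v(t) = 8·sin(2·t) 3 fois. En prenant d/dt de v(t), nous trouvons a(t) = 16·cos(2·t). En prenant d/dt de a(t), nous trouvons j(t) = -32·sin(2·t). La dérivée du jerk donne le snap: s(t) = -64·cos(2·t). En utilisant s(t) = -64·cos(2·t) et en substituant t = -pi/2, nous trouvons s = 64.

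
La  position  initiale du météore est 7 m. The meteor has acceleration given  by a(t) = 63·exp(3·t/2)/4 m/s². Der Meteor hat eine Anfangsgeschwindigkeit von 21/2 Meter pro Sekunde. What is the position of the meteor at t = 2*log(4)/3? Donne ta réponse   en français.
Nous devons trouver la primitive de notre équation de l'accélération a(t) = 63·exp(3·t/2)/4 2 fois. En intégrant l'accélération et en utilisant la condition initiale v(0) = 21/2, nous obtenons v(t) = 21·exp(3·t/2)/2. La primitive de la vitesse est la position. En utilisant x(0) = 7, nous obtenons x(t) = 7·exp(3·t/2). De l'équation de la position x(t) = 7·exp(3·t/2), nous substituons t = 2*log(4)/3 pour obtenir x = 28.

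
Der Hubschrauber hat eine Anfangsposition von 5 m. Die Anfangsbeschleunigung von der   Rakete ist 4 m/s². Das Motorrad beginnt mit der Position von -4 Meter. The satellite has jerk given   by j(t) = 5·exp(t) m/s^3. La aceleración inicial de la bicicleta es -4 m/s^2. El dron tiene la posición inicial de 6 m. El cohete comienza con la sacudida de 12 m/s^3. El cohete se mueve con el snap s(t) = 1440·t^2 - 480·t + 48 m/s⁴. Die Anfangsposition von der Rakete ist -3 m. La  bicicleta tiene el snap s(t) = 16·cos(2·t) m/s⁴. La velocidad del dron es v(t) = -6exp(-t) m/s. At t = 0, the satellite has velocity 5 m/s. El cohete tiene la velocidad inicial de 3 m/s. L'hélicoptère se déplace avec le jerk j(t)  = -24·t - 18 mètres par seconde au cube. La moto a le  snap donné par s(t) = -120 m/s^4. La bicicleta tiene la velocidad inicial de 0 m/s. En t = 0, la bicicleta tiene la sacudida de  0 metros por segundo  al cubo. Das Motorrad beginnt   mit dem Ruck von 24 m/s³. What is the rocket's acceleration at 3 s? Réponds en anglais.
We must find the antiderivative of our snap equation s(t) = 1440·t^2 - 480·t + 48 2 times. Integrating snap and using the initial condition j(0) = 12, we get j(t) = 480·t^3 - 240·t^2 + 48·t + 12. Finding the integral of j(t) and using a(0) = 4: a(t) = 120·t^4 - 80·t^3 + 24·t^2 + 12·t + 4. We have acceleration a(t) = 120·t^4 - 80·t^3 + 24·t^2 + 12·t + 4. Substituting t = 3: a(3) = 7816.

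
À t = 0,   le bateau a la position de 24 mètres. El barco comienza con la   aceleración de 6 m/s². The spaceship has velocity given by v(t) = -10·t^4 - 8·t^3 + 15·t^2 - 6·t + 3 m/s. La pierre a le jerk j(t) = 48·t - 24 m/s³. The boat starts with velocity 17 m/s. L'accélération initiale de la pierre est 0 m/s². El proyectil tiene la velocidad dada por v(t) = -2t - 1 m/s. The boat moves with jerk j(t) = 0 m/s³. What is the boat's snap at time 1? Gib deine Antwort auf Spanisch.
Debemos derivar nuestra ecuación de la sacudida j(t) = 0 1 vez. Derivando la sacudida, obtenemos el snap: s(t) = 0. De la ecuación del snap s(t) = 0, sustituimos t = 1 para obtener s = 0.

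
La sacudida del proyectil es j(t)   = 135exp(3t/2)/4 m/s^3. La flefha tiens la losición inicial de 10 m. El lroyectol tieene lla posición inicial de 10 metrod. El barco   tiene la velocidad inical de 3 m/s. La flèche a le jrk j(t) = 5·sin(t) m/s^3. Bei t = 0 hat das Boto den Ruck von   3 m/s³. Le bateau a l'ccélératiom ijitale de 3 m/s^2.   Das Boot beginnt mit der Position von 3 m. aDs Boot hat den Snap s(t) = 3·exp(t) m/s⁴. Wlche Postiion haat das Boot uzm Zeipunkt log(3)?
Wir müssen unsere Gleichung für den Snap s(t) = 3·exp(t) 4-mal integrieren. Das Integral von dem Snap ist der Ruck. Mit j(0) = 3 erhalten wir j(t) = 3·exp(t). Das Integral von dem Ruck ist die Beschleunigung. Mit a(0) = 3 erhalten wir a(t) = 3·exp(t). Durch Integration von der Beschleunigung und Verwendung der Anfangsbedingung v(0) = 3, erhalten wir v(t) = 3·exp(t). Das Integral von der Geschwindigkeit, mit x(0) = 3, ergibt die Position: x(t) = 3·exp(t). Aus der Gleichung für die Position x(t) = 3·exp(t), setzen wir t = log(3) ein und erhalten x = 9.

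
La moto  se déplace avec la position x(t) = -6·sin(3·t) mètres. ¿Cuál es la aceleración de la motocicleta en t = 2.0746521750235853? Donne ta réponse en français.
Pour résoudre ceci, nous devons prendre 2 dérivées de notre équation de la position x(t) = -6·sin(3·t). En prenant d/dt de x(t), nous trouvons v(t) = -18·cos(3·t). En dérivant la vitesse, nous obtenons l'accélération: a(t) = 54·sin(3·t). De l'équation de l'accélération a(t) = 54·sin(3·t), nous substituons t = 2.0746521750235853 pour obtenir a = -3.19648456482002.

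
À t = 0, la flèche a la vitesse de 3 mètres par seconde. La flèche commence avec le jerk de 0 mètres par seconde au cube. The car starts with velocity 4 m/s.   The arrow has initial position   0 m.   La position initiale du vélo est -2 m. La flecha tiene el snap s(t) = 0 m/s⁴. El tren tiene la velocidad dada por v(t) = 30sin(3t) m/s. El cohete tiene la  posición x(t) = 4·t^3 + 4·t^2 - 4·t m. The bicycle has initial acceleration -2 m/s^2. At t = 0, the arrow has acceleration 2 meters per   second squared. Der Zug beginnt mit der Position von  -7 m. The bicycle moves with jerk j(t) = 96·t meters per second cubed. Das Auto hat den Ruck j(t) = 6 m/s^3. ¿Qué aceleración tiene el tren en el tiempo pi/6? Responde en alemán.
Wir müssen unsere Gleichung für die Geschwindigkeit v(t) = 30·sin(3·t) 1-mal ableiten. Mit d/dt von v(t) finden wir a(t) = 90·cos(3·t). Mit a(t) = 90·cos(3·t) und Einsetzen von t = pi/6, finden wir a = 0.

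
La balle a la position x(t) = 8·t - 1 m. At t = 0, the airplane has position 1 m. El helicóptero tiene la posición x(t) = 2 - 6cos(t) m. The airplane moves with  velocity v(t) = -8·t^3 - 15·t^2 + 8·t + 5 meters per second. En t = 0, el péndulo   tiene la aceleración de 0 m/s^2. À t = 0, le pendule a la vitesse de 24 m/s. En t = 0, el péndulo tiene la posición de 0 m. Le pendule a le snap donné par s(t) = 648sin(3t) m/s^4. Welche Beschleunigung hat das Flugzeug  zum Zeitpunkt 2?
Wir müssen unsere Gleichung für die Geschwindigkeit v(t) = -8·t^3 - 15·t^2 + 8·t + 5 1-mal ableiten. Mit d/dt von v(t) finden wir a(t) = -24·t^2 - 30·t + 8. Wir haben die Beschleunigung a(t) = -24·t^2 - 30·t + 8. Durch Einsetzen von t = 2: a(2) = -148.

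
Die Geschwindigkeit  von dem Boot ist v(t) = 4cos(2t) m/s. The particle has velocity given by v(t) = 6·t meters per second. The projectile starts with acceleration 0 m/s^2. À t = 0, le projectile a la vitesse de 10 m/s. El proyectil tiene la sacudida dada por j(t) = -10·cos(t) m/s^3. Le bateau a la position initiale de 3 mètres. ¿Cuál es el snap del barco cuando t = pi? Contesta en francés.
Nous devons dériver notre équation de la vitesse v(t) = 4·cos(2·t) 3 fois. La dérivée de la vitesse donne l'accélération: a(t) = -8·sin(2·t). En dérivant l'accélération, nous obtenons le jerk: j(t) = -16·cos(2·t). En prenant d/dt de j(t), nous trouvons s(t) = 32·sin(2·t). Nous avons le snap s(t) = 32·sin(2·t). En substituant t = pi: s(pi) = 0.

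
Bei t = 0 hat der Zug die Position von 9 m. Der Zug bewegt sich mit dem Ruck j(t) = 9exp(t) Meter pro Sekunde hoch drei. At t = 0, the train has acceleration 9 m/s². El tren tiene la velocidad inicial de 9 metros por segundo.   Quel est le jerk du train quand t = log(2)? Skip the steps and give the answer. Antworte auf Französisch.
Le jerk à t = log(2) est j = 18.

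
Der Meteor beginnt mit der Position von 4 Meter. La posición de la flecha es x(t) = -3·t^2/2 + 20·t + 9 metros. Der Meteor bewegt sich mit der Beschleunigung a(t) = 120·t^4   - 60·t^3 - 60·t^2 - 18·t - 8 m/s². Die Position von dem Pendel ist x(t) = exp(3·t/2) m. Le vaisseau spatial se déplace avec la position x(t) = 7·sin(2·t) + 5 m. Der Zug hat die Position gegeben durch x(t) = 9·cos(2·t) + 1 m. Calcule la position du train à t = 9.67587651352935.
Nous avons la position x(t) = 9·cos(2·t) + 1. En substituant t = 9.67587651352935: x(9.67587651352935) = 8.88874386468641.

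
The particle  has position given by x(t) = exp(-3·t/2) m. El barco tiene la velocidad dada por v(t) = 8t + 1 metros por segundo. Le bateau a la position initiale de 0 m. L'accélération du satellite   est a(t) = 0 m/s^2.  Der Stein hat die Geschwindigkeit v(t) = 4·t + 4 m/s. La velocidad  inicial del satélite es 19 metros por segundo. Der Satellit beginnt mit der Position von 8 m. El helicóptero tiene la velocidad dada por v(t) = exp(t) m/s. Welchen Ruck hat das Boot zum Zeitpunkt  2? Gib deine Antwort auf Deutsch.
Ausgehend von der Geschwindigkeit v(t) = 8·t + 1, nehmen wir 2 Ableitungen. Die Ableitung von der Geschwindigkeit ergibt die Beschleunigung: a(t) = 8. Die Ableitung von der Beschleunigung ergibt den Ruck: j(t) = 0. Mit j(t) = 0 und Einsetzen von t = 2, finden wir j = 0.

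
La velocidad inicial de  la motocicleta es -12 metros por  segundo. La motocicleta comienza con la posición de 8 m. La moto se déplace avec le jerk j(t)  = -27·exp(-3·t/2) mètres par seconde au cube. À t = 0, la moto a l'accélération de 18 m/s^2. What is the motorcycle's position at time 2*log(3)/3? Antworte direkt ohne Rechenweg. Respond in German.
x(2*log(3)/3) = 8/3.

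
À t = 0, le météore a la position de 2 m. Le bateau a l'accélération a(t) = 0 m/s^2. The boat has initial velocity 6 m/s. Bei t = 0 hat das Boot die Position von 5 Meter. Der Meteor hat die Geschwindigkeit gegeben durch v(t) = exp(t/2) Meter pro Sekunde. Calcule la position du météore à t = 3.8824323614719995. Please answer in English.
To find the answer, we compute 1 antiderivative of v(t) = exp(t/2). The integral of velocity, with x(0) = 2, gives position: x(t) = 2·exp(t/2). From the given position equation x(t) = 2·exp(t/2), we substitute t = 3.8824323614719995 to get x = 13.9344384358604.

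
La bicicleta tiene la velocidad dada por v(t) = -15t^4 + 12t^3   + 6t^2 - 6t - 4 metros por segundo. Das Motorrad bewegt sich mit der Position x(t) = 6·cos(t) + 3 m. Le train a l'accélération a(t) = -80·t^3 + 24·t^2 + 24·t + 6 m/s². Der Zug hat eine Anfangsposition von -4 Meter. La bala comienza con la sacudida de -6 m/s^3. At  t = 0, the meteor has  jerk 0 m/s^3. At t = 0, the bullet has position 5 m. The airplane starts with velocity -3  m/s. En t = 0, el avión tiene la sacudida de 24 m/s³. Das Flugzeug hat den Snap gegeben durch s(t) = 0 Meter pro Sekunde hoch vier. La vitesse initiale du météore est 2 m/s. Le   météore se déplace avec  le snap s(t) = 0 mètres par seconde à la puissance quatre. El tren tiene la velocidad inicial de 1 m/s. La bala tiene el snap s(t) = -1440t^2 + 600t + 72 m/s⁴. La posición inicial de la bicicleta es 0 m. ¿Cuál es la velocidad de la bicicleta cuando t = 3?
Tenemos la velocidad v(t) = -15·t^4 + 12·t^3 + 6·t^2 - 6·t - 4. Sustituyendo t = 3: v(3) = -859.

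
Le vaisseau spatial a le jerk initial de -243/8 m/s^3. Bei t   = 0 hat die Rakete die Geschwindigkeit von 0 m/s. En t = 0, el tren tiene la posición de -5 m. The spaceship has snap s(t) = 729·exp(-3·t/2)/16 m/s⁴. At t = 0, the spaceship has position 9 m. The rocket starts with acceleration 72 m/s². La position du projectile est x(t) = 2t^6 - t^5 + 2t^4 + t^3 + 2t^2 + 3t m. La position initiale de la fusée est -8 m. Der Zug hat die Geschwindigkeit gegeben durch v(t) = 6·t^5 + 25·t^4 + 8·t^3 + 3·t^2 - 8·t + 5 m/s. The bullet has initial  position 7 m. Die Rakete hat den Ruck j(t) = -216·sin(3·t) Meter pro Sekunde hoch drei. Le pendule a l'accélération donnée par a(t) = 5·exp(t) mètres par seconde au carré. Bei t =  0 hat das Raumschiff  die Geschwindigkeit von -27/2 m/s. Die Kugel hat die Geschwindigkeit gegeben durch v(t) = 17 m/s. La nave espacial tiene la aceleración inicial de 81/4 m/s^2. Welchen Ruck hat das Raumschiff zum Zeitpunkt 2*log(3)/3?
Um dies zu lösen, müssen wir 1 Integral unserer Gleichung für den Snap s(t) = 729·exp(-3·t/2)/16 finden. Durch Integration von dem Snap und Verwendung der Anfangsbedingung j(0) = -243/8, erhalten wir j(t) = -243·exp(-3·t/2)/8. Wir haben den Ruck j(t) = -243·exp(-3·t/2)/8. Durch Einsetzen von t = 2*log(3)/3: j(2*log(3)/3) = -81/8.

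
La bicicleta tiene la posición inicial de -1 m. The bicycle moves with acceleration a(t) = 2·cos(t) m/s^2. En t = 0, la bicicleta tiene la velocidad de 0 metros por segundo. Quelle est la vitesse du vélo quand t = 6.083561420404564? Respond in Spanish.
Partiendo de la aceleración a(t) = 2·cos(t), tomamos 1 integral. La integral de la aceleración es la velocidad. Usando v(0) = 0, obtenemos v(t) = 2·sin(t). Tenemos la velocidad v(t) = 2·sin(t). Sustituyendo t = 6.083561420404564: v(6.083561420404564) = -0.396601401500942.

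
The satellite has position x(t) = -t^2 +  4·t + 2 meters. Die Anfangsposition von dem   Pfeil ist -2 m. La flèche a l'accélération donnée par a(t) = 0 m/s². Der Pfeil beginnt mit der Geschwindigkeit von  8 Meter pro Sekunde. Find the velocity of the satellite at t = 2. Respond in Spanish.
Para resolver esto, necesitamos tomar 1 derivada de nuestra ecuación de la posición x(t) = -t^2 + 4·t + 2. Derivando la posición, obtenemos la velocidad: v(t) = 4 - 2·t. Usando v(t) = 4 - 2·t y sustituyendo t = 2, encontramos v = 0.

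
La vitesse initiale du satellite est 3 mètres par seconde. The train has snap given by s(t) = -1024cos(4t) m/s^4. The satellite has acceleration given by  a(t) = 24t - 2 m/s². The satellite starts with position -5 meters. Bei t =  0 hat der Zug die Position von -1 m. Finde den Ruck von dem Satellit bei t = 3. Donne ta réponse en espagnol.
Para resolver esto, necesitamos tomar 1 derivada de nuestra ecuación de la aceleración a(t) = 24·t - 2. Tomando d/dt de a(t), encontramos j(t) = 24. De la ecuación de la sacudida j(t) = 24, sustituimos t = 3 para obtener j = 24.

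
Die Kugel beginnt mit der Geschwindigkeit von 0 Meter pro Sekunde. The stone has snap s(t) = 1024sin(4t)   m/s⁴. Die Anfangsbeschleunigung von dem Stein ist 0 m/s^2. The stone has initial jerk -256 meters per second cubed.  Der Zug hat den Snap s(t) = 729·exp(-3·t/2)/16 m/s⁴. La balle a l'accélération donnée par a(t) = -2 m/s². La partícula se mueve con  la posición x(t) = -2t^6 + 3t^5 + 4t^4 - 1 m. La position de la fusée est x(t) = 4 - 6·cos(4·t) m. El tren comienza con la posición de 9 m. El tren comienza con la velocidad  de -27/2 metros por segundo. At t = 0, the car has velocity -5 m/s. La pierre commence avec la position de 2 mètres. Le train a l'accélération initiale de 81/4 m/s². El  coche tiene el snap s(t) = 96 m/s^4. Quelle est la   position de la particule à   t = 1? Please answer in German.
Wir haben die Position x(t) = -2·t^6 + 3·t^5 + 4·t^4 - 1. Durch Einsetzen von t = 1: x(1) = 4.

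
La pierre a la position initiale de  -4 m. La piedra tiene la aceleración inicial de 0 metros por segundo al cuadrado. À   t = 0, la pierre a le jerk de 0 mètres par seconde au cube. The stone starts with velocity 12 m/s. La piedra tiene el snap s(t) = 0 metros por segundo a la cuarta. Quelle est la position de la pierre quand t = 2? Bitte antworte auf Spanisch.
Necesitamos integrar nuestra ecuación del snap s(t) = 0 4 veces. La antiderivada del snap es la sacudida. Usando j(0) = 0, obtenemos j(t) = 0. La integral de la sacudida, con a(0) = 0, da la aceleración: a(t) = 0. La antiderivada de la aceleración, con v(0) = 12, da la velocidad: v(t) = 12. La integral de la velocidad, con x(0) = -4, da la posición: x(t) = 12·t - 4. De la ecuación de la posición x(t) = 12·t - 4, sustituimos t = 2 para obtener x = 20.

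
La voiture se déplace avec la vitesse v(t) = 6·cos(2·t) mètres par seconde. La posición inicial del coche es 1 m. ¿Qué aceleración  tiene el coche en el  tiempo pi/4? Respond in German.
Wir müssen unsere Gleichung für die Geschwindigkeit v(t) = 6·cos(2·t) 1-mal ableiten. Durch Ableiten von der Geschwindigkeit erhalten wir die Beschleunigung: a(t) = -12·sin(2·t). Wir haben die Beschleunigung a(t) = -12·sin(2·t). Durch Einsetzen von t = pi/4: a(pi/4) = -12.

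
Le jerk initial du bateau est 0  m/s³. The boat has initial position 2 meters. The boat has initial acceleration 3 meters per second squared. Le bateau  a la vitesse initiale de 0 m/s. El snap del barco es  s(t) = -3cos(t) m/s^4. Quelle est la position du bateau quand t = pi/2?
Pour résoudre ceci, nous devons prendre 4 intégrales de notre équation du snap s(t) = -3·cos(t). En prenant ∫s(t)dt et en appliquant j(0) = 0, nous trouvons j(t) = -3·sin(t). La primitive du jerk, avec a(0) = 3, donne l'accélération: a(t) = 3·cos(t). L'intégrale de l'accélération, avec v(0) = 0, donne la vitesse: v(t) = 3·sin(t). L'intégrale de la vitesse, avec x(0) = 2, donne la position: x(t) = 5 - 3·cos(t). De l'équation de la position x(t) = 5 - 3·cos(t), nous substituons t = pi/2 pour obtenir x = 5.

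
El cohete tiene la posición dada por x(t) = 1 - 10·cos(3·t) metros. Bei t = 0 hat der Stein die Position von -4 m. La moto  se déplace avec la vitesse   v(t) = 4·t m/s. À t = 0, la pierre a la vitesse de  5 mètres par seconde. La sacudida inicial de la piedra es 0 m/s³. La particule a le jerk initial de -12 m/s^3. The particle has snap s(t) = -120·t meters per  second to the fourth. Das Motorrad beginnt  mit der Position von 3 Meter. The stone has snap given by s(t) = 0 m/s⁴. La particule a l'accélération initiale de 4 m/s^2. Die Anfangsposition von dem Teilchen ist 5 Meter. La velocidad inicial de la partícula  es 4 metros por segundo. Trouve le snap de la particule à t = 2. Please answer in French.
Nous avons le snap s(t) = -120·t. En substituant t = 2: s(2) = -240.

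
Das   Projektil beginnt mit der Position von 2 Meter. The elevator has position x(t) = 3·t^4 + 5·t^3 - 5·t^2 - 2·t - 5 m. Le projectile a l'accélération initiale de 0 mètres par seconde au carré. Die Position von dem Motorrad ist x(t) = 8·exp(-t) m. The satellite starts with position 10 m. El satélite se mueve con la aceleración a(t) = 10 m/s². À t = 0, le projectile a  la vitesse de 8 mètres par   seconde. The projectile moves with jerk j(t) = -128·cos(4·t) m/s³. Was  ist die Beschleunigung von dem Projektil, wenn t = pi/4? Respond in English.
Starting from jerk j(t) = -128·cos(4·t), we take 1 integral. Taking ∫j(t)dt and applying a(0) = 0, we find a(t) = -32·sin(4·t). Using a(t) = -32·sin(4·t) and substituting t = pi/4, we find a = 0.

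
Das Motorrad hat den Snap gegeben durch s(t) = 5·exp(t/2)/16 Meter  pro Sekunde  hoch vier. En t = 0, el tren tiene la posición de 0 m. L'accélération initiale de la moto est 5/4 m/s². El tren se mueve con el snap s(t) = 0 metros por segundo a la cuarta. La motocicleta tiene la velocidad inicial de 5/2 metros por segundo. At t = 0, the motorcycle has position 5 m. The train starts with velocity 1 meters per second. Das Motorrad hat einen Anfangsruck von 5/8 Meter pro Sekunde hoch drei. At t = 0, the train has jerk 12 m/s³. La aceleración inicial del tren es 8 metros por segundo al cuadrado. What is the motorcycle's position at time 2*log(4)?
To find the answer, we compute 4 antiderivatives of s(t) = 5·exp(t/2)/16. The integral of snap is jerk. Using j(0) = 5/8, we get j(t) = 5·exp(t/2)/8. The integral of jerk is acceleration. Using a(0) = 5/4, we get a(t) = 5·exp(t/2)/4. Taking ∫a(t)dt and applying v(0) = 5/2, we find v(t) = 5·exp(t/2)/2. The integral of velocity is position. Using x(0) = 5, we get x(t) = 5·exp(t/2). Using x(t) = 5·exp(t/2) and substituting t = 2*log(4), we find x = 20.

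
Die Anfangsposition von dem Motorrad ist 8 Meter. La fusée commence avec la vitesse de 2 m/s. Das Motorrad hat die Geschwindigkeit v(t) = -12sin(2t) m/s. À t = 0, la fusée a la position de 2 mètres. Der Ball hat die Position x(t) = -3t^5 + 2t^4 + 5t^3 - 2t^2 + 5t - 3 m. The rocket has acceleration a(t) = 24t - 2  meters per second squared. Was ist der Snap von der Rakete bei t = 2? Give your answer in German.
Um dies zu lösen, müssen wir 2 Ableitungen unserer Gleichung für die Beschleunigung a(t) = 24·t - 2 nehmen. Durch Ableiten von der Beschleunigung erhalten wir den Ruck: j(t) = 24. Durch Ableiten von dem Ruck erhalten wir den Snap: s(t) = 0. Aus der Gleichung für den Snap s(t) = 0, setzen wir t = 2 ein und erhalten s = 0.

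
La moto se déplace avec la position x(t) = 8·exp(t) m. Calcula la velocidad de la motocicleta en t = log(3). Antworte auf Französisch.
Nous devons dériver notre équation de la position x(t) = 8·exp(t) 1 fois. La dérivée de la position donne la vitesse: v(t) = 8·exp(t). Nous avons la vitesse v(t) = 8·exp(t). En substituant t = log(3): v(log(3)) = 24.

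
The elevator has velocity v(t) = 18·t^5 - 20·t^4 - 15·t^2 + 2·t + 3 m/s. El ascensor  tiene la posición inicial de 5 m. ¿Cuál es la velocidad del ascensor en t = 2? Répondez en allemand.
Aus der Gleichung für die Geschwindigkeit v(t) = 18·t^5 - 20·t^4 - 15·t^2 + 2·t + 3, setzen wir t = 2 ein und erhalten v = 203.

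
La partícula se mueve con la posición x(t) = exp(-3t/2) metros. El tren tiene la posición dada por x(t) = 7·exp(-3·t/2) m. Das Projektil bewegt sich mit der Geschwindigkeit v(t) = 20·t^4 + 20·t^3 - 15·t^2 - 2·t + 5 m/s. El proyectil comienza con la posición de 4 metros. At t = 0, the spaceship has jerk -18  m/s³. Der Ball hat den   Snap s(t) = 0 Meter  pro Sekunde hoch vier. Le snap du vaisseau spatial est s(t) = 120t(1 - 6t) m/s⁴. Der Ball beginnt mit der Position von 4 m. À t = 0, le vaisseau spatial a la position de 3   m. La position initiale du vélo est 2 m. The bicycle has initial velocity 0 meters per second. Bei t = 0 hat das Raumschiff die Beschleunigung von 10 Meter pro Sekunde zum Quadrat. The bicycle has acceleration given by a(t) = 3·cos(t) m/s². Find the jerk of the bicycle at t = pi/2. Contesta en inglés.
To solve this, we need to take 1 derivative of our acceleration equation a(t) = 3·cos(t). The derivative of acceleration gives jerk: j(t) = -3·sin(t). From the given jerk equation j(t) = -3·sin(t), we substitute t = pi/2 to get j = -3.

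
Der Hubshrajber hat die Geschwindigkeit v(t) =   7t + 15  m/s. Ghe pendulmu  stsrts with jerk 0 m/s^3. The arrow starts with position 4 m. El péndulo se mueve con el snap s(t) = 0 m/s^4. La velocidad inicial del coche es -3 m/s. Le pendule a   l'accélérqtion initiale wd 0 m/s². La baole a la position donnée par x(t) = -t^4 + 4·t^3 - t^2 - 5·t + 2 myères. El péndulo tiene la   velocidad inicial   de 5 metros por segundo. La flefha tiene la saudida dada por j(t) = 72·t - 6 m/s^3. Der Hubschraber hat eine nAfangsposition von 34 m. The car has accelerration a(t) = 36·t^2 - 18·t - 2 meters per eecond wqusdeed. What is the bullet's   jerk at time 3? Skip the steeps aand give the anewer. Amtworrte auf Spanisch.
j(3) = -48.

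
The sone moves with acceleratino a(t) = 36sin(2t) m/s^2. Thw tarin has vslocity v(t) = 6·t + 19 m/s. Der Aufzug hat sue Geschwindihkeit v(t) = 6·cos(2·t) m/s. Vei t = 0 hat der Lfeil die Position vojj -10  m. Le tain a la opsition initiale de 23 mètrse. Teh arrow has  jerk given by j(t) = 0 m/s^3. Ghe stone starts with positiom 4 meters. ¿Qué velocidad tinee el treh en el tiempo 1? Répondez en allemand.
Wir haben die Geschwindigkeit v(t) = 6·t + 19. Durch Einsetzen von t = 1: v(1) = 25.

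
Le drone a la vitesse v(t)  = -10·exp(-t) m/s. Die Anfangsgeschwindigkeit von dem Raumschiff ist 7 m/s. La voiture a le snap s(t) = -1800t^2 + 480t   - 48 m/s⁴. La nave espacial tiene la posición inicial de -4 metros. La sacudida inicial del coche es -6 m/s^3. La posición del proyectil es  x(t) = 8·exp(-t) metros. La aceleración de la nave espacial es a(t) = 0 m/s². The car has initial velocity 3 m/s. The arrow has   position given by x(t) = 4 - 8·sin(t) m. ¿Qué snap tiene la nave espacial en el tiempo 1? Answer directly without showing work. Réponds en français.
La réponse est 0.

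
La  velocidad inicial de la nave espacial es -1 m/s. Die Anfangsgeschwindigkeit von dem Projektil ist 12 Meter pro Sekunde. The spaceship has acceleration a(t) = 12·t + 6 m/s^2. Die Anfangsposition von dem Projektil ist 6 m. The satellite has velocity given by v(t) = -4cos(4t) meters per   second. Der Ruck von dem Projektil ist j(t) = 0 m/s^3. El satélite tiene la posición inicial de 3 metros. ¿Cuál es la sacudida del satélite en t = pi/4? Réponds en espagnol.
Para resolver esto, necesitamos tomar 2 derivadas de nuestra ecuación de la velocidad v(t) = -4·cos(4·t). Derivando la velocidad, obtenemos la aceleración: a(t) = 16·sin(4·t). La derivada de la aceleración da la sacudida: j(t) = 64·cos(4·t). Tenemos la sacudida j(t) = 64·cos(4·t). Sustituyendo t = pi/4: j(pi/4) = -64.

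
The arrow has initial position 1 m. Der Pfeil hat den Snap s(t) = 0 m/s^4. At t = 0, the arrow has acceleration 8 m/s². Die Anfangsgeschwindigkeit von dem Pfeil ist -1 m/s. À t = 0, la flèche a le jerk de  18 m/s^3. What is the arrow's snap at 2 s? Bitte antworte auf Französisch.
En utilisant s(t) = 0 et en substituant t = 2, nous trouvons s = 0.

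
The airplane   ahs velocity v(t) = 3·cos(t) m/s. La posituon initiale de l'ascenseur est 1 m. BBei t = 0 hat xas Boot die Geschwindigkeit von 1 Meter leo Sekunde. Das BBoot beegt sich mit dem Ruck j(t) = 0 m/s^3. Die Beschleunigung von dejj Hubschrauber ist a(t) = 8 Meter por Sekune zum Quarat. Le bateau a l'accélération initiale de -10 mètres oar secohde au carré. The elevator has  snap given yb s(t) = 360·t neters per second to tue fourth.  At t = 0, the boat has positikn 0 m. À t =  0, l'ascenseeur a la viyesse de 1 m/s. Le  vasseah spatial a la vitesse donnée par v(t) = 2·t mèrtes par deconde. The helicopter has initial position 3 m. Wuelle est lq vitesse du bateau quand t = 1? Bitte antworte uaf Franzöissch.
Nous devons trouver l'intégrale de notre équation du jerk j(t) = 0 2 fois. L'intégrale du jerk est l'accélération. En utilisant a(0) = -10, nous obtenons a(t) = -10. La primitive de l'accélération, avec v(0) = 1, donne la vitesse: v(t) = 1 - 10·t. En utilisant v(t) = 1 - 10·t et en substituant t = 1, nous trouvons v = -9.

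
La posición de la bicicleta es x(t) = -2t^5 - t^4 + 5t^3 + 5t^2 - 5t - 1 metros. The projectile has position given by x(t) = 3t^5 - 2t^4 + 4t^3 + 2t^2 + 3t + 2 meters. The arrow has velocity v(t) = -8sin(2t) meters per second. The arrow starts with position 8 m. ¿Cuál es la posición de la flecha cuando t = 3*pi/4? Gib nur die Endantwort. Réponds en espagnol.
La respuesta es 4.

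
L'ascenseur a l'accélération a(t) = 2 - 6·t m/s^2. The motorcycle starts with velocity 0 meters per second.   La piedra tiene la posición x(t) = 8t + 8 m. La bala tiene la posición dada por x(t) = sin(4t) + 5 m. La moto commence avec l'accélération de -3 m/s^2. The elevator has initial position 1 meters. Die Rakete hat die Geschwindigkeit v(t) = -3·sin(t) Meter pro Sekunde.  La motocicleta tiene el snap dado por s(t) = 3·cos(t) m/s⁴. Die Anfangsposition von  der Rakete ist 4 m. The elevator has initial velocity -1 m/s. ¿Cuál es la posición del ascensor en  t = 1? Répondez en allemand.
Wir müssen die Stammfunktion unserer Gleichung für die Beschleunigung a(t) = 2 - 6·t 2-mal finden. Das Integral von der Beschleunigung ist die Geschwindigkeit. Mit v(0) = -1 erhalten wir v(t) = -3·t^2 + 2·t - 1. Mit ∫v(t)dt und Anwendung von x(0) = 1, finden wir x(t) = -t^3 + t^2 - t + 1. Mit x(t) = -t^3 + t^2 - t + 1 und Einsetzen von t = 1, finden wir x = 0.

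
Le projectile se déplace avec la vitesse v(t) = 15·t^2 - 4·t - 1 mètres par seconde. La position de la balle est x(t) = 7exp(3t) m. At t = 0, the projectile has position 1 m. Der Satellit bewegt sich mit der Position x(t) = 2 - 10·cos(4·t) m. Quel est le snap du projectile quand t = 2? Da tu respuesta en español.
Para resolver esto, necesitamos tomar 3 derivadas de nuestra ecuación de la velocidad v(t) = 15·t^2 - 4·t - 1. La derivada de la velocidad da la aceleración: a(t) = 30·t - 4. Derivando la aceleración, obtenemos la sacudida: j(t) = 30. Derivando la sacudida, obtenemos el snap: s(t) = 0. Usando s(t) = 0 y sustituyendo t = 2, encontramos s = 0.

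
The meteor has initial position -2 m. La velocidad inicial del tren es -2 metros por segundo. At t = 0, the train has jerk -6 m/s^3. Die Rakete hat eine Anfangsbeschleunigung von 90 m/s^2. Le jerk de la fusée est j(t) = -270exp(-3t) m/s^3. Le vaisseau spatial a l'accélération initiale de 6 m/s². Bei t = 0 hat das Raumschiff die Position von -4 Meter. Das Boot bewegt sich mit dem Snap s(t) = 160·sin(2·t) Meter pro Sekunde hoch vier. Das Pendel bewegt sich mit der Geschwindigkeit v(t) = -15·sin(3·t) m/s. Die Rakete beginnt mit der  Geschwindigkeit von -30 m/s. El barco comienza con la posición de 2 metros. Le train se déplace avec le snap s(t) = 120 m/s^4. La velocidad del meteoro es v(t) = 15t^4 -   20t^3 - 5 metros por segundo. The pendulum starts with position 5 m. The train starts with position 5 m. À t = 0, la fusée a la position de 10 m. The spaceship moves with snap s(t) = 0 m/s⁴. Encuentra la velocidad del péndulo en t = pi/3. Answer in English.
Using v(t) = -15·sin(3·t) and substituting t = pi/3, we find v = 0.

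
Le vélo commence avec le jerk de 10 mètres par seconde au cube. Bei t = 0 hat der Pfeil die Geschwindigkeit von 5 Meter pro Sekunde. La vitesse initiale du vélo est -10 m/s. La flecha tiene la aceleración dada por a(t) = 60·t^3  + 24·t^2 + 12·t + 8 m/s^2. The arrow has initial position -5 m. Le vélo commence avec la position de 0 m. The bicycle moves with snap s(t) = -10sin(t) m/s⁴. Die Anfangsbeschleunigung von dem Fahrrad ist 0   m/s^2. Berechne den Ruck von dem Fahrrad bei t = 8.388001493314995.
Wir müssen die Stammfunktion unserer Gleichung für den Snap s(t) = -10·sin(t) 1-mal finden. Das Integral von dem Snap, mit j(0) = 10, ergibt den Ruck: j(t) = 10·cos(t). Aus der Gleichung für den Ruck j(t) = 10·cos(t), setzen wir t = 8.388001493314995 ein und erhalten j = -5.08997610406134.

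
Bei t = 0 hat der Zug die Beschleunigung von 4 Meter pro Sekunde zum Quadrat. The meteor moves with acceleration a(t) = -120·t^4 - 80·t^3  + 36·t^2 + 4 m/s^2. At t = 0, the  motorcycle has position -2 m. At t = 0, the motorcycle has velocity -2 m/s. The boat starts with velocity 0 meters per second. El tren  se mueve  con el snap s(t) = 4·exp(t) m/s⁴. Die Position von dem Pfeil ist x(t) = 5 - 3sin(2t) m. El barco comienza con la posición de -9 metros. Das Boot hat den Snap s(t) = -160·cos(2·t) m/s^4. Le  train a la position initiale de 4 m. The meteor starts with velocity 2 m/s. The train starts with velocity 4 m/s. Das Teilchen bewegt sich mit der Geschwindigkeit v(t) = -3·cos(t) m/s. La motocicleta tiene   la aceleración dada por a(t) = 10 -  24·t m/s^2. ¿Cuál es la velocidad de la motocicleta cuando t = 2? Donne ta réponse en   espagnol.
Debemos encontrar la antiderivada de nuestra ecuación de la aceleración a(t) = 10 - 24·t 1 vez. La antiderivada de la aceleración es la velocidad. Usando v(0) = -2, obtenemos v(t) = -12·t^2 + 10·t - 2. Tenemos la velocidad v(t) = -12·t^2 + 10·t - 2. Sustituyendo t = 2: v(2) = -30.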